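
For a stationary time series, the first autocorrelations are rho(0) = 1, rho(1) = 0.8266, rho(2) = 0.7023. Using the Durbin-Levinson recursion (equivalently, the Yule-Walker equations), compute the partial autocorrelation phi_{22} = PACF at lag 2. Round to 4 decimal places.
\phi_{22} = 0.0601

The PACF at lag k is phi_{kk}, the last component of the solution
to the Yule-Walker system G_k phi = r_k where
  (G_k)_{ij} = rho(|i - j|), (r_k)_i = rho(i), i,j = 1..k.
Equivalently, Durbin-Levinson gives phi_{kk} iteratively:
  phi_{11} = rho(1)
  phi_{kk} = [rho(k) - sum_{j=1..k-1} phi_{k-1,j} rho(k-j)]
            / [1 - sum_{j=1..k-1} phi_{k-1,j} rho(j)],
  phi_{k,j} = phi_{k-1,j} - phi_{kk} phi_{k-1,k-j},  j = 1..k-1.
Step k = 1:
  phi_11 = rho(1) = 0.8266.
Step k = 2:
  phi_22 = [rho(2) - phi_11 rho(1)] / [1 - phi_11 rho(1)] = [0.7023 - (0.8266)(0.8266)] / [1 - (0.8266)(0.8266)]
         = 0.01903244 / 0.31673244 = 0.0601.
Therefore phi_{22} = 0.0601.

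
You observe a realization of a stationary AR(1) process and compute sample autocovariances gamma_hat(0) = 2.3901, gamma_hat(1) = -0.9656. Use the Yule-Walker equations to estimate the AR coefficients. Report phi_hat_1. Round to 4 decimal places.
\hat\phi_{1} = -0.4040

The Yule-Walker equations for an AR(p) process read, in matrix form,
  Gamma_p phi = r_p,   with   (Gamma_p)_{ij} = gamma(|i - j|),
                       (r_p)_i = gamma(i),   i,j = 1..p.
Substitute the sample gammas (Toeplitz matrix and right-hand side of size 1):
  Gamma_p = [[2.3901]]
  r_p     = [-0.9656]
With p = 1 this is the single equation gamma(0) phi_1 = gamma(1):
  phi_hat_1 = gamma(1) / gamma(0) = -0.9656 / 2.3901 = -0.4040.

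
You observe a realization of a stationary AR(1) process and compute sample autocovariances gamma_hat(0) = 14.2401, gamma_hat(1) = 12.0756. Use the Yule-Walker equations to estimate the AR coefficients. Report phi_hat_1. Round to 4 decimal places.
\hat\phi_{1} = 0.8480

The Yule-Walker equations for an AR(p) process read, in matrix form,
  Gamma_p phi = r_p,   with   (Gamma_p)_{ij} = gamma(|i - j|),
                       (r_p)_i = gamma(i),   i,j = 1..p.
Substitute the sample gammas (Toeplitz matrix and right-hand side of size 1):
  Gamma_p = [[14.2401]]
  r_p     = [12.0756]
With p = 1 this is the single equation gamma(0) phi_1 = gamma(1):
  phi_hat_1 = gamma(1) / gamma(0) = 12.0756 / 14.2401 = 0.8480.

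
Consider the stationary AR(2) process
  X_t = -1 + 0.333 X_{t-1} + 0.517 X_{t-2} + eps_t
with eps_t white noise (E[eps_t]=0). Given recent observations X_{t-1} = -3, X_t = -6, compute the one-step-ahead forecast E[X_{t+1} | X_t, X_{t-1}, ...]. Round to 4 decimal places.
E[X_{t+1} \mid \mathcal F_t] = -4.5490

For an AR(p) model X_t = c + sum_i phi_i X_{t-i} + eps_t, the
one-step-ahead conditional mean is
  E[X_{t+1} | X_t, ...] = c + sum_i phi_i X_{t+1-i}.
Substitute known values:
  E[X_{t+1} | ...] = -1 + (0.333) * (-6) + (0.517) * (-3)
                   = -4.5490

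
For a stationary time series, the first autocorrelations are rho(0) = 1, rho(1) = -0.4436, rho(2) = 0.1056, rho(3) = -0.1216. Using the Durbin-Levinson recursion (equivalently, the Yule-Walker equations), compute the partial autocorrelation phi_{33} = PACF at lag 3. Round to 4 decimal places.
\phi_{33} = -0.1511

The PACF at lag k is phi_{kk}, the last component of the solution
to the Yule-Walker system G_k phi = r_k where
  (G_k)_{ij} = rho(|i - j|), (r_k)_i = rho(i), i,j = 1..k.
Equivalently, Durbin-Levinson gives phi_{kk} iteratively:
  phi_{11} = rho(1)
  phi_{kk} = [rho(k) - sum_{j=1..k-1} phi_{k-1,j} rho(k-j)]
            / [1 - sum_{j=1..k-1} phi_{k-1,j} rho(j)],
  phi_{k,j} = phi_{k-1,j} - phi_{kk} phi_{k-1,k-j},  j = 1..k-1.
Step k = 1:
  phi_11 = rho(1) = -0.4436.
Step k = 2:
  phi_22 = [rho(2) - phi_11 rho(1)] / [1 - phi_11 rho(1)] = [0.1056 - (-0.4436)(-0.4436)] / [1 - (-0.4436)(-0.4436)]
         = -0.09118096 / 0.80321904 = -0.113519.
  Update: phi_21 = phi_11 - phi_22 phi_11 = -0.4436 - (-0.113519)(-0.4436) = -0.493957.
Step k = 3:
  phi_33 = [rho(3) - phi_21 rho(2) - phi_22 rho(1)] / [1 - phi_21 rho(1) - phi_22 rho(2)]
    numerator   = -0.1216 - (-0.493957)(0.1056) - (-0.113519)(-0.4436) = -0.11979533
    denominator = 1 - (-0.493957)(-0.4436) - (-0.113519)(0.1056) = 0.79286823
  phi_33 = -0.11979533 / 0.79286823 = -0.1511.
Therefore phi_{33} = -0.1511.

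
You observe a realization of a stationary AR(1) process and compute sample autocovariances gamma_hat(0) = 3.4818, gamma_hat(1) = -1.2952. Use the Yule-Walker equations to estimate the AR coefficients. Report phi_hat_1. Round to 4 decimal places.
\hat\phi_{1} = -0.3720

The Yule-Walker equations for an AR(p) process read, in matrix form,
  Gamma_p phi = r_p,   with   (Gamma_p)_{ij} = gamma(|i - j|),
                       (r_p)_i = gamma(i),   i,j = 1..p.
Substitute the sample gammas (Toeplitz matrix and right-hand side of size 1):
  Gamma_p = [[3.4818]]
  r_p     = [-1.2952]
With p = 1 this is the single equation gamma(0) phi_1 = gamma(1):
  phi_hat_1 = gamma(1) / gamma(0) = -1.2952 / 3.4818 = -0.3720.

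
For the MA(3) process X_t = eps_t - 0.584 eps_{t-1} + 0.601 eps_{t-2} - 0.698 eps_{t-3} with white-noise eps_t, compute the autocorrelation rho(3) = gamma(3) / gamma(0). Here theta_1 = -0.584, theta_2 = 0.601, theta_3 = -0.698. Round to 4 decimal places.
\rho(3) = -0.3188

For an MA(q) process with theta_0 = 1, the autocovariance is
  gamma(k) = sigma^2 * sum_{i=0..q-k} theta_i * theta_{i+k},
and rho(k) = gamma(k) / gamma(0). Sigma^2 cancels.
  numerator   = (1)*(-0.698) = -0.698.
  denominator = (1)^2 + (-0.584)^2 + (0.601)^2 + (-0.698)^2 = 2.189461.
  rho(3) = -0.698 / 2.189461 = -0.3188.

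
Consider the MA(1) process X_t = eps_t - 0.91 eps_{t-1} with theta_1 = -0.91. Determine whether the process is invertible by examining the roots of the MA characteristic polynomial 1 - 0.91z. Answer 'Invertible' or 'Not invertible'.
\text{Invertible}

The MA(q) characteristic polynomial is P(z) = 1 - 0.91z.
Invertibility requires all roots to lie outside the unit circle, i.e. |z| > 1 for every root.
This is linear in z: 1 + (-0.91) z = 0  =>  z = -1/(-0.91) = 1.098901,  |z| = 1.098901.
Moduli of all roots: 1.0989.
All moduli strictly greater than 1? Yes.
Verdict: Invertible.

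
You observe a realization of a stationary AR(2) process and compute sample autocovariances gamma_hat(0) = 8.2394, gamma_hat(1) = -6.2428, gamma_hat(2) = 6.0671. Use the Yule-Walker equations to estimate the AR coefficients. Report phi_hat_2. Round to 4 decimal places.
\hat\phi_{2} = 0.3810

The Yule-Walker equations for an AR(p) process read, in matrix form,
  Gamma_p phi = r_p,   with   (Gamma_p)_{ij} = gamma(|i - j|),
                       (r_p)_i = gamma(i),   i,j = 1..p.
Substitute the sample gammas (Toeplitz matrix and right-hand side of size 2):
  Gamma_p = [[8.2394, -6.2428], [-6.2428, 8.2394]]
  r_p     = [-6.2428, 6.0671]
Written out:
  8.2394 phi_1 - 6.2428 phi_2 = -6.2428
  -6.2428 phi_1 + 8.2394 phi_2 = 6.0671
Solve by Cramer's rule:
  det = gamma(0)^2 - gamma(1)^2 = (8.2394)^2 - (-6.2428)^2 = 67.88771236 - 38.97255184 = 28.91516052
  phi_hat_1 = [gamma(1) gamma(0) - gamma(1) gamma(2)] / det = [(-6.2428)(8.2394) - (-6.2428)(6.0671)] / 28.91516052 = -13.56123444 / 28.91516052 = -0.469
  phi_hat_2 = [gamma(0) gamma(2) - gamma(1)^2] / det = [(8.2394)(6.0671) - (-6.2428)^2] / 28.91516052 = 11.0167119 / 28.91516052 = 0.381
So phi_hat = [-0.4690, 0.3810].
Therefore phi_hat_2 = 0.3810.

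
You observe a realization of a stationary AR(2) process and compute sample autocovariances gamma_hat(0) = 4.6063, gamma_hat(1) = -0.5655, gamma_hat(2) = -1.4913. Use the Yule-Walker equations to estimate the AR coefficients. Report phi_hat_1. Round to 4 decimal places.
\hat\phi_{1} = -0.1650

The Yule-Walker equations for an AR(p) process read, in matrix form,
  Gamma_p phi = r_p,   with   (Gamma_p)_{ij} = gamma(|i - j|),
                       (r_p)_i = gamma(i),   i,j = 1..p.
Substitute the sample gammas (Toeplitz matrix and right-hand side of size 2):
  Gamma_p = [[4.6063, -0.5655], [-0.5655, 4.6063]]
  r_p     = [-0.5655, -1.4913]
Written out:
  4.6063 phi_1 - 0.5655 phi_2 = -0.5655
  -0.5655 phi_1 + 4.6063 phi_2 = -1.4913
Solve by Cramer's rule:
  det = gamma(0)^2 - gamma(1)^2 = (4.6063)^2 - (-0.5655)^2 = 21.21799969 - 0.31979025 = 20.89820944
  phi_hat_1 = [gamma(1) gamma(0) - gamma(1) gamma(2)] / det = [(-0.5655)(4.6063) - (-0.5655)(-1.4913)] / 20.89820944 = -3.4481928 / 20.89820944 = -0.165
  phi_hat_2 = [gamma(0) gamma(2) - gamma(1)^2] / det = [(4.6063)(-1.4913) - (-0.5655)^2] / 20.89820944 = -7.18916544 / 20.89820944 = -0.344
So phi_hat = [-0.1650, -0.3440].
Therefore phi_hat_1 = -0.1650.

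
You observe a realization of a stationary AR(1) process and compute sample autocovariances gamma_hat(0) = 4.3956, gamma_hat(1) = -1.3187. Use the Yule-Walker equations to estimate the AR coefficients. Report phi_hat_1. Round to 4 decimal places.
\hat\phi_{1} = -0.3000

The Yule-Walker equations for an AR(p) process read, in matrix form,
  Gamma_p phi = r_p,   with   (Gamma_p)_{ij} = gamma(|i - j|),
                       (r_p)_i = gamma(i),   i,j = 1..p.
Substitute the sample gammas (Toeplitz matrix and right-hand side of size 1):
  Gamma_p = [[4.3956]]
  r_p     = [-1.3187]
With p = 1 this is the single equation gamma(0) phi_1 = gamma(1):
  phi_hat_1 = gamma(1) / gamma(0) = -1.3187 / 4.3956 = -0.3000.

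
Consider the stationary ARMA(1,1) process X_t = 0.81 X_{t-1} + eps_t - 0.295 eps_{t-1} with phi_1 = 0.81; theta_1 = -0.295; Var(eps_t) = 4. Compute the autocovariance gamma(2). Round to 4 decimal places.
\gamma(2) = 3.6926

Multiply the model equation by X_{t-k} and take expectations. With theta_0 = psi_0 = 1 and psi_j the MA(infinity) weights, this gives
  gamma(k) - sum_i phi_i gamma(k-i) = c_k,
  c_k = sigma^2 * sum_{j=k..q} theta_j psi_{j-k}   (c_k = 0 for k > q),
using gamma(-m) = gamma(m).
psi-weights needed (psi_j = theta_j + sum_i phi_i psi_{j-i}):
  psi_1 = theta_1 + phi_1 = -0.295 + (0.81) = 0.515
Right-hand sides:
  c_0 = sigma^2 (1 + theta_1 psi_1) = 4 * (1 + (-0.295)(0.515)) = 4 * 0.848075 = 3.3923
  c_1 = sigma^2 theta_1 = 4 * (-0.295) = -1.18
  c_2 = 0
Equations for k = 0 and k = 1 (AR order 1):
  gamma(0) = phi_1 gamma(1) + c_0
  gamma(1) = phi_1 gamma(0) + c_1
Substituting the second into the first: gamma(0) (1 - phi_1^2) = c_0 + phi_1 c_1, so
  gamma(0) = (c_0 + phi_1 c_1) / (1 - phi_1^2) = (3.3923 + (0.81)(-1.18)) / (1 - (0.81)^2) = 2.4365 / 0.3439 = 7.084908.
  gamma(1) = phi_1 gamma(0) + c_1 = (0.81)(7.084908) + (-1.18) = 4.558776.
For k = 2 (> q): gamma(2) = phi_1 gamma(1) = (0.81)(4.558776) = 3.692608.
Therefore gamma(2) = 3.6926 (to 4 decimal places).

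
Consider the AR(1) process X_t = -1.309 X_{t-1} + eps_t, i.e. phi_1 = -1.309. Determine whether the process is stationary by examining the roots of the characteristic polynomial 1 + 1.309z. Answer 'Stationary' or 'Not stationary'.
\text{Not stationary}

The AR(p) characteristic polynomial is P(z) = 1 + 1.309z.
Stationarity requires all roots to lie outside the unit circle, i.e. |z| > 1 for every root.
This is linear in z: 1 + (1.309) z = 0  =>  z = -1/(1.309) = -0.763942,  |z| = 0.763942.
Moduli of all roots: 0.7639.
All moduli strictly greater than 1? No.
Verdict: Not stationary.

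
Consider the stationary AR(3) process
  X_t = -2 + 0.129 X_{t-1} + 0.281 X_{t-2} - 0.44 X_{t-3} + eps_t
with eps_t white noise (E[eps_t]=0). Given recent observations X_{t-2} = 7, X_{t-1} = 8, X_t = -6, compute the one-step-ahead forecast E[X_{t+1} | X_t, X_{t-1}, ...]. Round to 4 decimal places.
E[X_{t+1} \mid \mathcal F_t] = -3.6060

For an AR(p) model X_t = c + sum_i phi_i X_{t-i} + eps_t, the
one-step-ahead conditional mean is
  E[X_{t+1} | X_t, ...] = c + sum_i phi_i X_{t+1-i}.
Substitute known values:
  E[X_{t+1} | ...] = -2 + (0.129) * (-6) + (0.281) * (8) + (-0.44) * (7)
                   = -3.6060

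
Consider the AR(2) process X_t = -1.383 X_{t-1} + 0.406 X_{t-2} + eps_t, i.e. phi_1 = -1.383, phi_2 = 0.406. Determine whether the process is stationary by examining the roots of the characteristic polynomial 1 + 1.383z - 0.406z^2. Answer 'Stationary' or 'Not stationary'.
\text{Not stationary}

The AR(p) characteristic polynomial is P(z) = 1 + 1.383z - 0.406z^2.
Stationarity requires all roots to lie outside the unit circle, i.e. |z| > 1 for every root.
Set 1 + (1.383) z + (-0.406) z^2 = 0, i.e. a z^2 + b z + c = 0 with a = -0.406, b = 1.383, c = 1.
Discriminant D = b^2 - 4ac = (1.383)^2 - 4*(-0.406)*1 = 1.912689 - (-1.624) = 3.536689.
D >= 0, so the roots are real: z = (-b +/- sqrt(D)) / (2a) = (-1.383 +/- 1.880609) / (-0.812).
  z_1 = (-1.383 + 1.880609) / (-0.812) = -0.6128,   |z_1| = 0.6128.
  z_2 = (-1.383 - 1.880609) / (-0.812) = 4.0192,   |z_2| = 4.0192.
Moduli of all roots: 0.6128, 4.0192.
All moduli strictly greater than 1? No.
Verdict: Not stationary.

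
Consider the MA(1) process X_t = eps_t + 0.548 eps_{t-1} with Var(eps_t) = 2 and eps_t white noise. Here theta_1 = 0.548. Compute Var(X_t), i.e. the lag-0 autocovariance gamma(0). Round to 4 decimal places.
\gamma(0) = 2.6006

For an MA(q) process X_t = eps_t + sum_i theta_i eps_{t-i} with
Var(eps_t) = sigma^2, the variance is
  gamma(0) = sigma^2 * (1 + sum_i theta_i^2).
  sum_i theta_i^2 = (0.548)^2 = 0.300304.
  gamma(0) = 2 * (1 + 0.300304) = 2 * 1.300304 = 2.600608, which rounds to 2.6006.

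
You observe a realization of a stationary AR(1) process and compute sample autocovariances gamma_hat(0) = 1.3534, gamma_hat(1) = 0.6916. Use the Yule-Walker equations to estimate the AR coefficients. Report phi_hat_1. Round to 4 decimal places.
\hat\phi_{1} = 0.5110

The Yule-Walker equations for an AR(p) process read, in matrix form,
  Gamma_p phi = r_p,   with   (Gamma_p)_{ij} = gamma(|i - j|),
                       (r_p)_i = gamma(i),   i,j = 1..p.
Substitute the sample gammas (Toeplitz matrix and right-hand side of size 1):
  Gamma_p = [[1.3534]]
  r_p     = [0.6916]
With p = 1 this is the single equation gamma(0) phi_1 = gamma(1):
  phi_hat_1 = gamma(1) / gamma(0) = 0.6916 / 1.3534 = 0.5110.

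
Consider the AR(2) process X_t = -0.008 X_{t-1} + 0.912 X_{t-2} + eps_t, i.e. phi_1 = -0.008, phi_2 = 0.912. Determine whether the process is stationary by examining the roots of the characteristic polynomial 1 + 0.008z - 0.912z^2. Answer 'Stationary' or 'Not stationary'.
\text{Stationary}

The AR(p) characteristic polynomial is P(z) = 1 + 0.008z - 0.912z^2.
Stationarity requires all roots to lie outside the unit circle, i.e. |z| > 1 for every root.
Set 1 + (0.008) z + (-0.912) z^2 = 0, i.e. a z^2 + b z + c = 0 with a = -0.912, b = 0.008, c = 1.
Discriminant D = b^2 - 4ac = (0.008)^2 - 4*(-0.912)*1 = 0.000064 - (-3.648) = 3.648064.
D >= 0, so the roots are real: z = (-b +/- sqrt(D)) / (2a) = (-0.008 +/- 1.909991) / (-1.824).
  z_1 = (-0.008 + 1.909991) / (-1.824) = -1.0428,   |z_1| = 1.0428.
  z_2 = (-0.008 - 1.909991) / (-1.824) = 1.0515,   |z_2| = 1.0515.
Moduli of all roots: 1.0428, 1.0515.
All moduli strictly greater than 1? Yes.
Verdict: Stationary.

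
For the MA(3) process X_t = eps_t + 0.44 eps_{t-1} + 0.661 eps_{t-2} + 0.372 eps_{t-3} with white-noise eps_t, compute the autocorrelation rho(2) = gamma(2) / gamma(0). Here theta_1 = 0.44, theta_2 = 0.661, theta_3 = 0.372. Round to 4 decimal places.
\rho(2) = 0.4662

For an MA(q) process with theta_0 = 1, the autocovariance is
  gamma(k) = sigma^2 * sum_{i=0..q-k} theta_i * theta_{i+k},
and rho(k) = gamma(k) / gamma(0). Sigma^2 cancels.
  numerator   = (1)*(0.661) + (0.44)*(0.372) = 0.82468.
  denominator = (1)^2 + (0.44)^2 + (0.661)^2 + (0.372)^2 = 1.768905.
  rho(2) = 0.82468 / 1.768905 = 0.4662.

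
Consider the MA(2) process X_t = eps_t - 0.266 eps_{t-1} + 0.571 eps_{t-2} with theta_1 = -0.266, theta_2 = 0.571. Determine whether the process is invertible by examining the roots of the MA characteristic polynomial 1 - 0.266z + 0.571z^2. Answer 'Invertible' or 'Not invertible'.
\text{Invertible}

The MA(q) characteristic polynomial is P(z) = 1 - 0.266z + 0.571z^2.
Invertibility requires all roots to lie outside the unit circle, i.e. |z| > 1 for every root.
Set 1 + (-0.266) z + (0.571) z^2 = 0, i.e. a z^2 + b z + c = 0 with a = 0.571, b = -0.266, c = 1.
Discriminant D = b^2 - 4ac = (-0.266)^2 - 4*(0.571)*1 = 0.070756 - (2.284) = -2.213244.
D < 0, so the roots are the complex-conjugate pair z = (-b +/- i sqrt(-D)) / (2a) = 0.2329 +/- 1.3027i.
For a conjugate pair |z|^2 = z * conj(z) = (product of roots) = c/a = 1/(0.571) = 1.751313, so |z| = sqrt(1.751313) = 1.3234 for both roots.
Moduli of all roots: 1.3234, 1.3234.
All moduli strictly greater than 1? Yes.
Verdict: Invertible.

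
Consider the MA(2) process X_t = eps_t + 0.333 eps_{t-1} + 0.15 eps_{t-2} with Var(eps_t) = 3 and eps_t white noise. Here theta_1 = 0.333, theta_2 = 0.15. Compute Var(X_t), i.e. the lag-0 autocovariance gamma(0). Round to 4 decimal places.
\gamma(0) = 3.4002

For an MA(q) process X_t = eps_t + sum_i theta_i eps_{t-i} with
Var(eps_t) = sigma^2, the variance is
  gamma(0) = sigma^2 * (1 + sum_i theta_i^2).
  sum_i theta_i^2 = (0.333)^2 + (0.15)^2 = 0.110889 + 0.0225 = 0.133389.
  gamma(0) = 3 * (1 + 0.133389) = 3 * 1.133389 = 3.400167, which rounds to 3.4002.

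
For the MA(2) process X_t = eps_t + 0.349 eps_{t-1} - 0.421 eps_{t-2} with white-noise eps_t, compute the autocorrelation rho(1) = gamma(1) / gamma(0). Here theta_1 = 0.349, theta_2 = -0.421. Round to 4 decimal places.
\rho(1) = 0.1556

For an MA(q) process with theta_0 = 1, the autocovariance is
  gamma(k) = sigma^2 * sum_{i=0..q-k} theta_i * theta_{i+k},
and rho(k) = gamma(k) / gamma(0). Sigma^2 cancels.
  numerator   = (1)*(0.349) + (0.349)*(-0.421) = 0.202071.
  denominator = (1)^2 + (0.349)^2 + (-0.421)^2 = 1.299042.
  rho(1) = 0.202071 / 1.299042 = 0.1556.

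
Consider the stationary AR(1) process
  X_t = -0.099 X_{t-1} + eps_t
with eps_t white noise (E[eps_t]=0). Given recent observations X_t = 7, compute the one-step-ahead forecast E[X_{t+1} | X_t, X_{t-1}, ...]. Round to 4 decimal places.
E[X_{t+1} \mid \mathcal F_t] = -0.6930

For an AR(p) model X_t = c + sum_i phi_i X_{t-i} + eps_t, the
one-step-ahead conditional mean is
  E[X_{t+1} | X_t, ...] = c + sum_i phi_i X_{t+1-i}.
Substitute known values:
  E[X_{t+1} | ...] = (-0.099) * (7)
                   = -0.6930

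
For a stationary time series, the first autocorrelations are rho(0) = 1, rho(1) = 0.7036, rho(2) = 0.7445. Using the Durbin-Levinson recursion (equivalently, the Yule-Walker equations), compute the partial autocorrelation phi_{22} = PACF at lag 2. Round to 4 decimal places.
\phi_{22} = 0.4940

The PACF at lag k is phi_{kk}, the last component of the solution
to the Yule-Walker system G_k phi = r_k where
  (G_k)_{ij} = rho(|i - j|), (r_k)_i = rho(i), i,j = 1..k.
Equivalently, Durbin-Levinson gives phi_{kk} iteratively:
  phi_{11} = rho(1)
  phi_{kk} = [rho(k) - sum_{j=1..k-1} phi_{k-1,j} rho(k-j)]
            / [1 - sum_{j=1..k-1} phi_{k-1,j} rho(j)],
  phi_{k,j} = phi_{k-1,j} - phi_{kk} phi_{k-1,k-j},  j = 1..k-1.
Step k = 1:
  phi_11 = rho(1) = 0.7036.
Step k = 2:
  phi_22 = [rho(2) - phi_11 rho(1)] / [1 - phi_11 rho(1)] = [0.7445 - (0.7036)(0.7036)] / [1 - (0.7036)(0.7036)]
         = 0.24944704 / 0.50494704 = 0.494.
Therefore phi_{22} = 0.4940.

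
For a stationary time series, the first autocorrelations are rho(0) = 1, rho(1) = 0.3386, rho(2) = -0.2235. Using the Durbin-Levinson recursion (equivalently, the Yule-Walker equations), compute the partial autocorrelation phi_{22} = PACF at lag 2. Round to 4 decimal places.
\phi_{22} = -0.3819

The PACF at lag k is phi_{kk}, the last component of the solution
to the Yule-Walker system G_k phi = r_k where
  (G_k)_{ij} = rho(|i - j|), (r_k)_i = rho(i), i,j = 1..k.
Equivalently, Durbin-Levinson gives phi_{kk} iteratively:
  phi_{11} = rho(1)
  phi_{kk} = [rho(k) - sum_{j=1..k-1} phi_{k-1,j} rho(k-j)]
            / [1 - sum_{j=1..k-1} phi_{k-1,j} rho(j)],
  phi_{k,j} = phi_{k-1,j} - phi_{kk} phi_{k-1,k-j},  j = 1..k-1.
Step k = 1:
  phi_11 = rho(1) = 0.3386.
Step k = 2:
  phi_22 = [rho(2) - phi_11 rho(1)] / [1 - phi_11 rho(1)] = [-0.2235 - (0.3386)(0.3386)] / [1 - (0.3386)(0.3386)]
         = -0.33814996 / 0.88535004 = -0.3819.
Therefore phi_{22} = -0.3819.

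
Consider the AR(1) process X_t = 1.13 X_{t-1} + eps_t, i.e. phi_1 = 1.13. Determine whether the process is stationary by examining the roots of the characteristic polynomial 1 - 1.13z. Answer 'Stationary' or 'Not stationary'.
\text{Not stationary}

The AR(p) characteristic polynomial is P(z) = 1 - 1.13z.
Stationarity requires all roots to lie outside the unit circle, i.e. |z| > 1 for every root.
This is linear in z: 1 + (-1.13) z = 0  =>  z = -1/(-1.13) = 0.884956,  |z| = 0.884956.
Moduli of all roots: 0.8850.
All moduli strictly greater than 1? No.
Verdict: Not stationary.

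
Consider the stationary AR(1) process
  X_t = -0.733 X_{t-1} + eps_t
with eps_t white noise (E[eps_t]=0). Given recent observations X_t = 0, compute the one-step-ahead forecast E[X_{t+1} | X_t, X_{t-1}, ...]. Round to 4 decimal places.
E[X_{t+1} \mid \mathcal F_t] = 0.0000

For an AR(p) model X_t = c + sum_i phi_i X_{t-i} + eps_t, the
one-step-ahead conditional mean is
  E[X_{t+1} | X_t, ...] = c + sum_i phi_i X_{t+1-i}.
Substitute known values:
  E[X_{t+1} | ...] = (-0.733) * (0)
                   = 0.0000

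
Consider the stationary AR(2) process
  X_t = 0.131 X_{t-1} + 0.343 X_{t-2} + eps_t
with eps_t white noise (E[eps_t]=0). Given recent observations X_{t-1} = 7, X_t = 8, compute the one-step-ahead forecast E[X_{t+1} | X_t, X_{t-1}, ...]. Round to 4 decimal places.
E[X_{t+1} \mid \mathcal F_t] = 3.4490

For an AR(p) model X_t = c + sum_i phi_i X_{t-i} + eps_t, the
one-step-ahead conditional mean is
  E[X_{t+1} | X_t, ...] = c + sum_i phi_i X_{t+1-i}.
Substitute known values:
  E[X_{t+1} | ...] = (0.131) * (8) + (0.343) * (7)
                   = 3.4490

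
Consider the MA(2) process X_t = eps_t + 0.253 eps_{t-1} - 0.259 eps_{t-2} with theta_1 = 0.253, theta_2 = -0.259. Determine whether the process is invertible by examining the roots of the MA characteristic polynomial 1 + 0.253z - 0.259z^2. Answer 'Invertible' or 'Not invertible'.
\text{Invertible}

The MA(q) characteristic polynomial is P(z) = 1 + 0.253z - 0.259z^2.
Invertibility requires all roots to lie outside the unit circle, i.e. |z| > 1 for every root.
Set 1 + (0.253) z + (-0.259) z^2 = 0, i.e. a z^2 + b z + c = 0 with a = -0.259, b = 0.253, c = 1.
Discriminant D = b^2 - 4ac = (0.253)^2 - 4*(-0.259)*1 = 0.064009 - (-1.036) = 1.100009.
D >= 0, so the roots are real: z = (-b +/- sqrt(D)) / (2a) = (-0.253 +/- 1.048813) / (-0.518).
  z_1 = (-0.253 + 1.048813) / (-0.518) = -1.5363,   |z_1| = 1.5363.
  z_2 = (-0.253 - 1.048813) / (-0.518) = 2.5132,   |z_2| = 2.5132.
Moduli of all roots: 1.5363, 2.5132.
All moduli strictly greater than 1? Yes.
Verdict: Invertible.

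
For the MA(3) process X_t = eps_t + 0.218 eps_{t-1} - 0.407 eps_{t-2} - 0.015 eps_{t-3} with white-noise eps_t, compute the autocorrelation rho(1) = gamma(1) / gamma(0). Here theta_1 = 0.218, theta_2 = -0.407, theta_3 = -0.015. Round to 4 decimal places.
\rho(1) = 0.1116

For an MA(q) process with theta_0 = 1, the autocovariance is
  gamma(k) = sigma^2 * sum_{i=0..q-k} theta_i * theta_{i+k},
and rho(k) = gamma(k) / gamma(0). Sigma^2 cancels.
  numerator   = (1)*(0.218) + (0.218)*(-0.407) + (-0.407)*(-0.015) = 0.135379.
  denominator = (1)^2 + (0.218)^2 + (-0.407)^2 + (-0.015)^2 = 1.213398.
  rho(1) = 0.135379 / 1.213398 = 0.1116.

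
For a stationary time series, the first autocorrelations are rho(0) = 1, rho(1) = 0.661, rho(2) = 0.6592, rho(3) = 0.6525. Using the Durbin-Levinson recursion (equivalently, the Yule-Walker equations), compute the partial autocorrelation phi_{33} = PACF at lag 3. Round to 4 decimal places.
\phi_{33} = 0.2690

The PACF at lag k is phi_{kk}, the last component of the solution
to the Yule-Walker system G_k phi = r_k where
  (G_k)_{ij} = rho(|i - j|), (r_k)_i = rho(i), i,j = 1..k.
Equivalently, Durbin-Levinson gives phi_{kk} iteratively:
  phi_{11} = rho(1)
  phi_{kk} = [rho(k) - sum_{j=1..k-1} phi_{k-1,j} rho(k-j)]
            / [1 - sum_{j=1..k-1} phi_{k-1,j} rho(j)],
  phi_{k,j} = phi_{k-1,j} - phi_{kk} phi_{k-1,k-j},  j = 1..k-1.
Step k = 1:
  phi_11 = rho(1) = 0.661.
Step k = 2:
  phi_22 = [rho(2) - phi_11 rho(1)] / [1 - phi_11 rho(1)] = [0.6592 - (0.661)(0.661)] / [1 - (0.661)(0.661)]
         = 0.222279 / 0.563079 = 0.394756.
  Update: phi_21 = phi_11 - phi_22 phi_11 = 0.661 - (0.394756)(0.661) = 0.400066.
Step k = 3:
  phi_33 = [rho(3) - phi_21 rho(2) - phi_22 rho(1)] / [1 - phi_21 rho(1) - phi_22 rho(2)]
    numerator   = 0.6525 - (0.400066)(0.6592) - (0.394756)(0.661) = 0.12784252
    denominator = 1 - (0.400066)(0.661) - (0.394756)(0.6592) = 0.47533296
  phi_33 = 0.12784252 / 0.47533296 = 0.269.
Therefore phi_{33} = 0.2690.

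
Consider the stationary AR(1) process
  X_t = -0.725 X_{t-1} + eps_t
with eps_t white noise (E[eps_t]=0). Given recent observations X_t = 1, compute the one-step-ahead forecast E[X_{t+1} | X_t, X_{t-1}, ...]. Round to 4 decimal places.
E[X_{t+1} \mid \mathcal F_t] = -0.7250

For an AR(p) model X_t = c + sum_i phi_i X_{t-i} + eps_t, the
one-step-ahead conditional mean is
  E[X_{t+1} | X_t, ...] = c + sum_i phi_i X_{t+1-i}.
Substitute known values:
  E[X_{t+1} | ...] = (-0.725) * (1)
                   = -0.7250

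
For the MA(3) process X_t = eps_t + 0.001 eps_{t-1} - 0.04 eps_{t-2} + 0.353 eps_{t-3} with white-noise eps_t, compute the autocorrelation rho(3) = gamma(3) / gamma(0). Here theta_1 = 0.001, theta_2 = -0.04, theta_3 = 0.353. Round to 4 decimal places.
\rho(3) = 0.3134

For an MA(q) process with theta_0 = 1, the autocovariance is
  gamma(k) = sigma^2 * sum_{i=0..q-k} theta_i * theta_{i+k},
and rho(k) = gamma(k) / gamma(0). Sigma^2 cancels.
  numerator   = (1)*(0.353) = 0.353.
  denominator = (1)^2 + (0.001)^2 + (-0.04)^2 + (0.353)^2 = 1.12621.
  rho(3) = 0.353 / 1.12621 = 0.3134.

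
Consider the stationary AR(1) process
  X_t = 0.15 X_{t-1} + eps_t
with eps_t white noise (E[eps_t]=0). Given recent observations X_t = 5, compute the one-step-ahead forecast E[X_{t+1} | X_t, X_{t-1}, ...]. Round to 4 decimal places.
E[X_{t+1} \mid \mathcal F_t] = 0.7500

For an AR(p) model X_t = c + sum_i phi_i X_{t-i} + eps_t, the
one-step-ahead conditional mean is
  E[X_{t+1} | X_t, ...] = c + sum_i phi_i X_{t+1-i}.
Substitute known values:
  E[X_{t+1} | ...] = (0.15) * (5)
                   = 0.7500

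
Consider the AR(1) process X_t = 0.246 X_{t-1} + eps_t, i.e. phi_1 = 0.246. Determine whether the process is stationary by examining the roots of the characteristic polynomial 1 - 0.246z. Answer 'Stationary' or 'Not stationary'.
\text{Stationary}

The AR(p) characteristic polynomial is P(z) = 1 - 0.246z.
Stationarity requires all roots to lie outside the unit circle, i.e. |z| > 1 for every root.
This is linear in z: 1 + (-0.246) z = 0  =>  z = -1/(-0.246) = 4.065041,  |z| = 4.065041.
Moduli of all roots: 4.0650.
All moduli strictly greater than 1? Yes.
Verdict: Stationary.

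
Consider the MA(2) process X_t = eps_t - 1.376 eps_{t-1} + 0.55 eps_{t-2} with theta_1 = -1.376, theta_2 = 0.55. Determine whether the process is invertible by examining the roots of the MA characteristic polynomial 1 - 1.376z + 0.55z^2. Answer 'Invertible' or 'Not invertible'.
\text{Invertible}

The MA(q) characteristic polynomial is P(z) = 1 - 1.376z + 0.55z^2.
Invertibility requires all roots to lie outside the unit circle, i.e. |z| > 1 for every root.
Set 1 + (-1.376) z + (0.55) z^2 = 0, i.e. a z^2 + b z + c = 0 with a = 0.55, b = -1.376, c = 1.
Discriminant D = b^2 - 4ac = (-1.376)^2 - 4*(0.55)*1 = 1.893376 - (2.2) = -0.306624.
D < 0, so the roots are the complex-conjugate pair z = (-b +/- i sqrt(-D)) / (2a) = 1.2509 +/- 0.5034i.
For a conjugate pair |z|^2 = z * conj(z) = (product of roots) = c/a = 1/(0.55) = 1.818182, so |z| = sqrt(1.818182) = 1.3484 for both roots.
Moduli of all roots: 1.3484, 1.3484.
All moduli strictly greater than 1? Yes.
Verdict: Invertible.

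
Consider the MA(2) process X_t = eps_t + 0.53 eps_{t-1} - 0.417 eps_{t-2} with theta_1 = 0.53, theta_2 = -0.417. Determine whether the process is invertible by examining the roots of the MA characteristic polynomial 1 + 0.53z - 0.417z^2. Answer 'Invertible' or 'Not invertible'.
\text{Invertible}

The MA(q) characteristic polynomial is P(z) = 1 + 0.53z - 0.417z^2.
Invertibility requires all roots to lie outside the unit circle, i.e. |z| > 1 for every root.
Set 1 + (0.53) z + (-0.417) z^2 = 0, i.e. a z^2 + b z + c = 0 with a = -0.417, b = 0.53, c = 1.
Discriminant D = b^2 - 4ac = (0.53)^2 - 4*(-0.417)*1 = 0.2809 - (-1.668) = 1.9489.
D >= 0, so the roots are real: z = (-b +/- sqrt(D)) / (2a) = (-0.53 +/- 1.39603) / (-0.834).
  z_1 = (-0.53 + 1.39603) / (-0.834) = -1.0384,   |z_1| = 1.0384.
  z_2 = (-0.53 - 1.39603) / (-0.834) = 2.3094,   |z_2| = 2.3094.
Moduli of all roots: 1.0384, 2.3094.
All moduli strictly greater than 1? Yes.
Verdict: Invertible.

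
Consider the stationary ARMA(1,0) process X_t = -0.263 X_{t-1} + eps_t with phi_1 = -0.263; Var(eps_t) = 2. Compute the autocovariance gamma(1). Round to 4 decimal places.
\gamma(1) = -0.5651

Multiply the model equation by X_{t-k} and take expectations. With theta_0 = psi_0 = 1 and psi_j the MA(infinity) weights, this gives
  gamma(k) - sum_i phi_i gamma(k-i) = c_k,
  c_k = sigma^2 * sum_{j=k..q} theta_j psi_{j-k}   (c_k = 0 for k > q),
using gamma(-m) = gamma(m).
Pure AR (q = 0): c_0 = sigma^2 = 2, c_k = 0 for k >= 1.
Equations for k = 0 and k = 1 (AR order 1):
  gamma(0) = phi_1 gamma(1) + c_0
  gamma(1) = phi_1 gamma(0) + c_1
Substituting the second into the first: gamma(0) (1 - phi_1^2) = c_0 + phi_1 c_1, so
  gamma(0) = c_0 / (1 - phi_1^2) = 2 / (1 - (-0.263)^2) = 2 / 0.930831 = 2.148618.
  gamma(1) = phi_1 gamma(0) = (-0.263)(2.148618) = -0.565086.
Therefore gamma(1) = -0.5651 (to 4 decimal places).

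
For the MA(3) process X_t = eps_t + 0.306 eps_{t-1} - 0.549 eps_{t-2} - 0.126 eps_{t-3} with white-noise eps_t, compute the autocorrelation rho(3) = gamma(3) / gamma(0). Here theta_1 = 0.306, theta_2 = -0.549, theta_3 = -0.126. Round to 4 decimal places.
\rho(3) = -0.0893

For an MA(q) process with theta_0 = 1, the autocovariance is
  gamma(k) = sigma^2 * sum_{i=0..q-k} theta_i * theta_{i+k},
and rho(k) = gamma(k) / gamma(0). Sigma^2 cancels.
  numerator   = (1)*(-0.126) = -0.126.
  denominator = (1)^2 + (0.306)^2 + (-0.549)^2 + (-0.126)^2 = 1.410913.
  rho(3) = -0.126 / 1.410913 = -0.0893.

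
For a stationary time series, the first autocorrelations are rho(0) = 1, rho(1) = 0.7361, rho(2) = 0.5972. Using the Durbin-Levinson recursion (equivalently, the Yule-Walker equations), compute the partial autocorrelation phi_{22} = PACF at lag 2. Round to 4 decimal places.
\phi_{22} = 0.1208

The PACF at lag k is phi_{kk}, the last component of the solution
to the Yule-Walker system G_k phi = r_k where
  (G_k)_{ij} = rho(|i - j|), (r_k)_i = rho(i), i,j = 1..k.
Equivalently, Durbin-Levinson gives phi_{kk} iteratively:
  phi_{11} = rho(1)
  phi_{kk} = [rho(k) - sum_{j=1..k-1} phi_{k-1,j} rho(k-j)]
            / [1 - sum_{j=1..k-1} phi_{k-1,j} rho(j)],
  phi_{k,j} = phi_{k-1,j} - phi_{kk} phi_{k-1,k-j},  j = 1..k-1.
Step k = 1:
  phi_11 = rho(1) = 0.7361.
Step k = 2:
  phi_22 = [rho(2) - phi_11 rho(1)] / [1 - phi_11 rho(1)] = [0.5972 - (0.7361)(0.7361)] / [1 - (0.7361)(0.7361)]
         = 0.05535679 / 0.45815679 = 0.1208.
Therefore phi_{22} = 0.1208.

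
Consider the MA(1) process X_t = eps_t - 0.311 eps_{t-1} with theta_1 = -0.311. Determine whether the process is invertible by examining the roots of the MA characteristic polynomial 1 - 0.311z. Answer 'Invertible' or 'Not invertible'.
\text{Invertible}

The MA(q) characteristic polynomial is P(z) = 1 - 0.311z.
Invertibility requires all roots to lie outside the unit circle, i.e. |z| > 1 for every root.
This is linear in z: 1 + (-0.311) z = 0  =>  z = -1/(-0.311) = 3.215434,  |z| = 3.215434.
Moduli of all roots: 3.2154.
All moduli strictly greater than 1? Yes.
Verdict: Invertible.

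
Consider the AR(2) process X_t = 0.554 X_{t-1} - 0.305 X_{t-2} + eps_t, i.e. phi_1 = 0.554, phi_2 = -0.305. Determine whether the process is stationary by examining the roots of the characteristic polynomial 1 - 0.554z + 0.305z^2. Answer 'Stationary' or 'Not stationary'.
\text{Stationary}

The AR(p) characteristic polynomial is P(z) = 1 - 0.554z + 0.305z^2.
Stationarity requires all roots to lie outside the unit circle, i.e. |z| > 1 for every root.
Set 1 + (-0.554) z + (0.305) z^2 = 0, i.e. a z^2 + b z + c = 0 with a = 0.305, b = -0.554, c = 1.
Discriminant D = b^2 - 4ac = (-0.554)^2 - 4*(0.305)*1 = 0.306916 - (1.22) = -0.913084.
D < 0, so the roots are the complex-conjugate pair z = (-b +/- i sqrt(-D)) / (2a) = 0.9082 +/- 1.5665i.
For a conjugate pair |z|^2 = z * conj(z) = (product of roots) = c/a = 1/(0.305) = 3.278689, so |z| = sqrt(3.278689) = 1.8107 for both roots.
Moduli of all roots: 1.8107, 1.8107.
All moduli strictly greater than 1? Yes.
Verdict: Stationary.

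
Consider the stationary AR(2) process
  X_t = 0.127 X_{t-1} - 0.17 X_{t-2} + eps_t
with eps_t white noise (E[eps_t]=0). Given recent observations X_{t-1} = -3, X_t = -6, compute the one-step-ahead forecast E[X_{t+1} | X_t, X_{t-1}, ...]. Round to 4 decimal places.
E[X_{t+1} \mid \mathcal F_t] = -0.2520

For an AR(p) model X_t = c + sum_i phi_i X_{t-i} + eps_t, the
one-step-ahead conditional mean is
  E[X_{t+1} | X_t, ...] = c + sum_i phi_i X_{t+1-i}.
Substitute known values:
  E[X_{t+1} | ...] = (0.127) * (-6) + (-0.17) * (-3)
                   = -0.2520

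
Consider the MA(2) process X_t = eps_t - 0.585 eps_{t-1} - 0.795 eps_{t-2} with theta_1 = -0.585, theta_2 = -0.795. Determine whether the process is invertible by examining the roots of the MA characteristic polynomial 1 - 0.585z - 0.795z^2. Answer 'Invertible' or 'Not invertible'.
\text{Not invertible}

The MA(q) characteristic polynomial is P(z) = 1 - 0.585z - 0.795z^2.
Invertibility requires all roots to lie outside the unit circle, i.e. |z| > 1 for every root.
Set 1 + (-0.585) z + (-0.795) z^2 = 0, i.e. a z^2 + b z + c = 0 with a = -0.795, b = -0.585, c = 1.
Discriminant D = b^2 - 4ac = (-0.585)^2 - 4*(-0.795)*1 = 0.342225 - (-3.18) = 3.522225.
D >= 0, so the roots are real: z = (-b +/- sqrt(D)) / (2a) = (0.585 +/- 1.876759) / (-1.59).
  z_1 = (0.585 + 1.876759) / (-1.59) = -1.5483,   |z_1| = 1.5483.
  z_2 = (0.585 - 1.876759) / (-1.59) = 0.8124,   |z_2| = 0.8124.
Moduli of all roots: 1.5483, 0.8124.
All moduli strictly greater than 1? No.
Verdict: Not invertible.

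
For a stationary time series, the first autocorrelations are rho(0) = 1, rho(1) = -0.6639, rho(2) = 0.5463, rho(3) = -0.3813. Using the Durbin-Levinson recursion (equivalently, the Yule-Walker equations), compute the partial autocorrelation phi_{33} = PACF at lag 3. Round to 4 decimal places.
\phi_{33} = 0.0709

The PACF at lag k is phi_{kk}, the last component of the solution
to the Yule-Walker system G_k phi = r_k where
  (G_k)_{ij} = rho(|i - j|), (r_k)_i = rho(i), i,j = 1..k.
Equivalently, Durbin-Levinson gives phi_{kk} iteratively:
  phi_{11} = rho(1)
  phi_{kk} = [rho(k) - sum_{j=1..k-1} phi_{k-1,j} rho(k-j)]
            / [1 - sum_{j=1..k-1} phi_{k-1,j} rho(j)],
  phi_{k,j} = phi_{k-1,j} - phi_{kk} phi_{k-1,k-j},  j = 1..k-1.
Step k = 1:
  phi_11 = rho(1) = -0.6639.
Step k = 2:
  phi_22 = [rho(2) - phi_11 rho(1)] / [1 - phi_11 rho(1)] = [0.5463 - (-0.6639)(-0.6639)] / [1 - (-0.6639)(-0.6639)]
         = 0.10553679 / 0.55923679 = 0.188716.
  Update: phi_21 = phi_11 - phi_22 phi_11 = -0.6639 - (0.188716)(-0.6639) = -0.538612.
Step k = 3:
  phi_33 = [rho(3) - phi_21 rho(2) - phi_22 rho(1)] / [1 - phi_21 rho(1) - phi_22 rho(2)]
    numerator   = -0.3813 - (-0.538612)(0.5463) - (0.188716)(-0.6639) = 0.03823191
    denominator = 1 - (-0.538612)(-0.6639) - (0.188716)(0.5463) = 0.53932034
  phi_33 = 0.03823191 / 0.53932034 = 0.0709.
Therefore phi_{33} = 0.0709.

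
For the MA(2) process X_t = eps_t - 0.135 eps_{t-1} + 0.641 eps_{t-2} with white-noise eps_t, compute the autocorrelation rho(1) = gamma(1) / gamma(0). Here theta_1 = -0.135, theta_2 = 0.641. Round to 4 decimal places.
\rho(1) = -0.1550

For an MA(q) process with theta_0 = 1, the autocovariance is
  gamma(k) = sigma^2 * sum_{i=0..q-k} theta_i * theta_{i+k},
and rho(k) = gamma(k) / gamma(0). Sigma^2 cancels.
  numerator   = (1)*(-0.135) + (-0.135)*(0.641) = -0.221535.
  denominator = (1)^2 + (-0.135)^2 + (0.641)^2 = 1.429106.
  rho(1) = -0.221535 / 1.429106 = -0.1550.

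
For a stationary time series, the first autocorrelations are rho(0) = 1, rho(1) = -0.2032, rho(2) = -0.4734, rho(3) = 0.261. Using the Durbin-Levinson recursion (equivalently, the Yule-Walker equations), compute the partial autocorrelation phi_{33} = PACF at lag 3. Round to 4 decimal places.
\phi_{33} = 0.0060

The PACF at lag k is phi_{kk}, the last component of the solution
to the Yule-Walker system G_k phi = r_k where
  (G_k)_{ij} = rho(|i - j|), (r_k)_i = rho(i), i,j = 1..k.
Equivalently, Durbin-Levinson gives phi_{kk} iteratively:
  phi_{11} = rho(1)
  phi_{kk} = [rho(k) - sum_{j=1..k-1} phi_{k-1,j} rho(k-j)]
            / [1 - sum_{j=1..k-1} phi_{k-1,j} rho(j)],
  phi_{k,j} = phi_{k-1,j} - phi_{kk} phi_{k-1,k-j},  j = 1..k-1.
Step k = 1:
  phi_11 = rho(1) = -0.2032.
Step k = 2:
  phi_22 = [rho(2) - phi_11 rho(1)] / [1 - phi_11 rho(1)] = [-0.4734 - (-0.2032)(-0.2032)] / [1 - (-0.2032)(-0.2032)]
         = -0.51469024 / 0.95870976 = -0.536857.
  Update: phi_21 = phi_11 - phi_22 phi_11 = -0.2032 - (-0.536857)(-0.2032) = -0.312289.
Step k = 3:
  phi_33 = [rho(3) - phi_21 rho(2) - phi_22 rho(1)] / [1 - phi_21 rho(1) - phi_22 rho(2)]
    numerator   = 0.261 - (-0.312289)(-0.4734) - (-0.536857)(-0.2032) = 0.00407282
    denominator = 1 - (-0.312289)(-0.2032) - (-0.536857)(-0.4734) = 0.6823946
  phi_33 = 0.00407282 / 0.6823946 = 0.006.
Therefore phi_{33} = 0.0060.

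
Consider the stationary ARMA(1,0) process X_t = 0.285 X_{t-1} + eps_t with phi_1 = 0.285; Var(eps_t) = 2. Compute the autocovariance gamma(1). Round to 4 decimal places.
\gamma(1) = 0.6204

Multiply the model equation by X_{t-k} and take expectations. With theta_0 = psi_0 = 1 and psi_j the MA(infinity) weights, this gives
  gamma(k) - sum_i phi_i gamma(k-i) = c_k,
  c_k = sigma^2 * sum_{j=k..q} theta_j psi_{j-k}   (c_k = 0 for k > q),
using gamma(-m) = gamma(m).
Pure AR (q = 0): c_0 = sigma^2 = 2, c_k = 0 for k >= 1.
Equations for k = 0 and k = 1 (AR order 1):
  gamma(0) = phi_1 gamma(1) + c_0
  gamma(1) = phi_1 gamma(0) + c_1
Substituting the second into the first: gamma(0) (1 - phi_1^2) = c_0 + phi_1 c_1, so
  gamma(0) = c_0 / (1 - phi_1^2) = 2 / (1 - (0.285)^2) = 2 / 0.918775 = 2.176812.
  gamma(1) = phi_1 gamma(0) = (0.285)(2.176812) = 0.620391.
Therefore gamma(1) = 0.6204 (to 4 decimal places).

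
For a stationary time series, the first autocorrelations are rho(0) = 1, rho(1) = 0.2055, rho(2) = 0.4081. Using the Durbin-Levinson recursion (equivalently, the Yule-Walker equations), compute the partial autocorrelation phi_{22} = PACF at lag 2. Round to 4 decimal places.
\phi_{22} = 0.3820

The PACF at lag k is phi_{kk}, the last component of the solution
to the Yule-Walker system G_k phi = r_k where
  (G_k)_{ij} = rho(|i - j|), (r_k)_i = rho(i), i,j = 1..k.
Equivalently, Durbin-Levinson gives phi_{kk} iteratively:
  phi_{11} = rho(1)
  phi_{kk} = [rho(k) - sum_{j=1..k-1} phi_{k-1,j} rho(k-j)]
            / [1 - sum_{j=1..k-1} phi_{k-1,j} rho(j)],
  phi_{k,j} = phi_{k-1,j} - phi_{kk} phi_{k-1,k-j},  j = 1..k-1.
Step k = 1:
  phi_11 = rho(1) = 0.2055.
Step k = 2:
  phi_22 = [rho(2) - phi_11 rho(1)] / [1 - phi_11 rho(1)] = [0.4081 - (0.2055)(0.2055)] / [1 - (0.2055)(0.2055)]
         = 0.36586975 / 0.95776975 = 0.382.
Therefore phi_{22} = 0.3820.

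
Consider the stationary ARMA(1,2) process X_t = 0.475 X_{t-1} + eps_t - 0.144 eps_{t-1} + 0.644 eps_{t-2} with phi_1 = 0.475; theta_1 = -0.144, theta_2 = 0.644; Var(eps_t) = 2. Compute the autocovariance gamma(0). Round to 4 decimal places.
\gamma(0) = 3.8771

Multiply the model equation by X_{t-k} and take expectations. With theta_0 = psi_0 = 1 and psi_j the MA(infinity) weights, this gives
  gamma(k) - sum_i phi_i gamma(k-i) = c_k,
  c_k = sigma^2 * sum_{j=k..q} theta_j psi_{j-k}   (c_k = 0 for k > q),
using gamma(-m) = gamma(m).
psi-weights needed (psi_j = theta_j + sum_i phi_i psi_{j-i}):
  psi_1 = theta_1 + phi_1 = -0.144 + (0.475) = 0.331
  psi_2 = theta_2 + phi_1 psi_1 = 0.644 + (0.475)(0.331) = 0.801225
Right-hand sides:
  c_0 = sigma^2 (1 + theta_1 psi_1 + theta_2 psi_2) = 2 * (1 + (-0.144)(0.331) + (0.644)(0.801225)) = 2 * 1.468325 = 2.93665
  c_1 = sigma^2 (theta_1 + theta_2 psi_1) = 2 * (-0.144 + (0.644)(0.331)) = 0.138328
  c_2 = sigma^2 theta_2 = 2 * (0.644) = 1.288
Equations for k = 0 and k = 1 (AR order 1):
  gamma(0) = phi_1 gamma(1) + c_0
  gamma(1) = phi_1 gamma(0) + c_1
Substituting the second into the first: gamma(0) (1 - phi_1^2) = c_0 + phi_1 c_1, so
  gamma(0) = (c_0 + phi_1 c_1) / (1 - phi_1^2) = (2.93665 + (0.475)(0.138328)) / (1 - (0.475)^2) = 3.002356 / 0.774375 = 3.877134.
Therefore gamma(0) = 3.8771 (to 4 decimal places).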